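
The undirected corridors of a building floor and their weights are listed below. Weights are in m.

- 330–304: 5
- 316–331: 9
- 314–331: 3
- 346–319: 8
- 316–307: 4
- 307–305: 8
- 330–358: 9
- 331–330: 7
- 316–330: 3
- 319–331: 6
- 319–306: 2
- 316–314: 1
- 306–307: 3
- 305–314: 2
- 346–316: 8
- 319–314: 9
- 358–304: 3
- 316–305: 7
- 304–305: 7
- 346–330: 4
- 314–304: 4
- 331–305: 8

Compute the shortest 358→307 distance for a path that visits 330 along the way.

Best 358 to 330: 358–304–330 costing 8
Best 330 to 307: 330–316–307 costing 7
Total via 330: 8 + 7 = 15 m.

15 m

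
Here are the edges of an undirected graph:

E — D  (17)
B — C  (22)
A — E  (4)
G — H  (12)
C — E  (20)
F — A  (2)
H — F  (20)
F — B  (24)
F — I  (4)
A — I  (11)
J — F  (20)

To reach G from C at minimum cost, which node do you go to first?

E

Candidate routes:
C–E–A–I–F–H–G: 20+4+11+4+20+12 = 71
C–E–A–F–H–G: 20+4+2+20+12 = 58
Cheapest is C–E–A–F–H–G at 58.
So from C the first move is to E.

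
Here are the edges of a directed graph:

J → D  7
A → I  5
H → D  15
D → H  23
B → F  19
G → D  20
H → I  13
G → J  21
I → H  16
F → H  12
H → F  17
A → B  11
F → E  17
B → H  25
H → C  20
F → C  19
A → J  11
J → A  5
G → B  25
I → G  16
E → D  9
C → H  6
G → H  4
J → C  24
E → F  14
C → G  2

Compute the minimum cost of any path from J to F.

Candidate routes:
J–A–B–F: 5+11+19 = 35
J–D–H–F: 7+23+17 = 47
J–A–I–H–F: 5+5+16+17 = 43
Cheapest is J–A–B–F at 35.

35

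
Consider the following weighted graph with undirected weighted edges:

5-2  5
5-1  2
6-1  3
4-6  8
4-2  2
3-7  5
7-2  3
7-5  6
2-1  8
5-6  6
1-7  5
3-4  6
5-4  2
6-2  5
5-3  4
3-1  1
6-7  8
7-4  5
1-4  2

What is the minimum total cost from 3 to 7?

Enumerating some paths:
3 - 1 - 4 - 7: 1+2+5 = 8
3 - 1 - 7: 1+5 = 6
3 - 7: 5 = 5
Cheapest is 3 - 7 at 5.

5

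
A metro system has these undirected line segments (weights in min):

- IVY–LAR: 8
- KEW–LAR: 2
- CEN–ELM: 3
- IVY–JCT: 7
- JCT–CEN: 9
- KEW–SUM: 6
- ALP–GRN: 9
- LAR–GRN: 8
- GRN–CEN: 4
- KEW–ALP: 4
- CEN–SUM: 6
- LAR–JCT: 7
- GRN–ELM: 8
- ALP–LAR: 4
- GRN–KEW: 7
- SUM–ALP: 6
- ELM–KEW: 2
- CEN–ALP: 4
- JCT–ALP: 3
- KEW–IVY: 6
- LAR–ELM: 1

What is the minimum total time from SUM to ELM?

Running Dijkstra from SUM:
SUM: 0
KEW: 6  (via SUM)
CEN: 6  (via SUM)
ALP: 6  (via SUM)
LAR: 8  (via KEW)
ELM: 8  (via KEW)
Shortest route: SUM–KEW–ELM = 8 min.

8 min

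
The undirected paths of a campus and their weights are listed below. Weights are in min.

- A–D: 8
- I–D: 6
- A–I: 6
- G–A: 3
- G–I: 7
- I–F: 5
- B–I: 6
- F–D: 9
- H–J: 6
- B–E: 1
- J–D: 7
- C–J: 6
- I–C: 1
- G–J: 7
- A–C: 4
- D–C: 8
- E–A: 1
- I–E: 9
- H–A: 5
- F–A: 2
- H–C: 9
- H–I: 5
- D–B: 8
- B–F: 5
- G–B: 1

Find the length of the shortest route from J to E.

9 min

Settle nodes by increasing distance from J:
J: 0
C: 6  (via J)
H: 6  (via J)
D: 7  (via J)
G: 7  (via J)
I: 7  (via C)
B: 8  (via G)
E: 9  (via B)
Shortest route: J → G → B → E = 9 min.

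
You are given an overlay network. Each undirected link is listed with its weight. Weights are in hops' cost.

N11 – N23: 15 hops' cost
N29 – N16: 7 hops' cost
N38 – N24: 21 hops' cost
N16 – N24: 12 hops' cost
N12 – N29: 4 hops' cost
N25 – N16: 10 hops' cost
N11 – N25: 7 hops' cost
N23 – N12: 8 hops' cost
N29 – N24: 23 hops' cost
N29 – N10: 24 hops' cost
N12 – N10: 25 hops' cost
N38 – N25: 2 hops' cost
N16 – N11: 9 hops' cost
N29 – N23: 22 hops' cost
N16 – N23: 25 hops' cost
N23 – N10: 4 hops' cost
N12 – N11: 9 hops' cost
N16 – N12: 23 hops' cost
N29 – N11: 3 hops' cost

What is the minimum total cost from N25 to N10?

Enumerating some paths:
N25 → N11 → N23 → N10: 7+15+4 = 26
N25 → N11 → N29 → N10: 7+3+24 = 34
N25 → N11 → N12 → N23 → N10: 7+9+8+4 = 28
N25 → N16 → N29 → N12 → N23 → N10: 10+7+4+8+4 = 33
The minimum is 26 hops' cost via N25 → N11 → N23 → N10.

26 hops' cost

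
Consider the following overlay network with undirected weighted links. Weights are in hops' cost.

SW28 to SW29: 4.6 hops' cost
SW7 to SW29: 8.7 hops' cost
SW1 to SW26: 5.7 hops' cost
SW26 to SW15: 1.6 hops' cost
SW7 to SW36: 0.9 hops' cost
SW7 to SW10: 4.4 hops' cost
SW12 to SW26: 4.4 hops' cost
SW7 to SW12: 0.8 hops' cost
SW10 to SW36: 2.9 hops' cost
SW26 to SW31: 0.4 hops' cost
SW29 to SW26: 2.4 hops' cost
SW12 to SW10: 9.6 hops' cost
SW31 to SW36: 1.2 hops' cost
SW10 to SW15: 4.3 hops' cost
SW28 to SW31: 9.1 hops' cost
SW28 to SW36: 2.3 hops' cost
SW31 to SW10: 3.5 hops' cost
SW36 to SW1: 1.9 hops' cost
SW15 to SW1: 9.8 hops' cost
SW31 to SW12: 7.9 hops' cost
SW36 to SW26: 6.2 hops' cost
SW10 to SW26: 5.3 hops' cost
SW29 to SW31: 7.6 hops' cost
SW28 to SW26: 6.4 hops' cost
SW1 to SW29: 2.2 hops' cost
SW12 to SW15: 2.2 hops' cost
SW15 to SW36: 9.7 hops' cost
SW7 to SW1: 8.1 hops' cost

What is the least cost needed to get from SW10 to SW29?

6.3 hops' cost

Candidate routes:
SW10 - SW31 - SW26 - SW29: 3.5+0.4+2.4 = 6.3
SW10 - SW36 - SW31 - SW26 - SW29: 2.9+1.2+0.4+2.4 = 6.9
SW10 - SW36 - SW1 - SW29: 2.9+1.9+2.2 = 7
The minimum is 6.3 hops' cost via SW10 - SW31 - SW26 - SW29.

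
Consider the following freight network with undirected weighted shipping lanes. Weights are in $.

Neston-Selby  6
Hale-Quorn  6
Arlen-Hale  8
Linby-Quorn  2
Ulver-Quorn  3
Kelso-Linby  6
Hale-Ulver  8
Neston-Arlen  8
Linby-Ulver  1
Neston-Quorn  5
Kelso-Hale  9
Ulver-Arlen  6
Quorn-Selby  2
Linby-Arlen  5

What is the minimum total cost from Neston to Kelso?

Settle nodes by increasing distance from Neston:
Neston: 0
Quorn: 5  (via Neston)
Selby: 6  (via Neston)
Linby: 7  (via Quorn)
Ulver: 8  (via Quorn)
Arlen: 8  (via Neston)
Hale: 11  (via Quorn)
Kelso: 13  (via Linby)
Shortest route: Neston → Quorn → Linby → Kelso = $13.

$13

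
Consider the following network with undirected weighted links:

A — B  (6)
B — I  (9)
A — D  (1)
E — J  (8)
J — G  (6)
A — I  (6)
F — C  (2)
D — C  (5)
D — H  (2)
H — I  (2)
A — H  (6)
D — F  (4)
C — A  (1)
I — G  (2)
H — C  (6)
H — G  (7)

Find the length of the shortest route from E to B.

Enumerating some paths:
E → J → G → I → A → B: 8+6+2+6+6 = 28
E → J → G → I → B: 8+6+2+9 = 25
E → J → G → I → H → D → A → B: 8+6+2+2+2+1+6 = 27
The minimum is 25 via E → J → G → I → B.

25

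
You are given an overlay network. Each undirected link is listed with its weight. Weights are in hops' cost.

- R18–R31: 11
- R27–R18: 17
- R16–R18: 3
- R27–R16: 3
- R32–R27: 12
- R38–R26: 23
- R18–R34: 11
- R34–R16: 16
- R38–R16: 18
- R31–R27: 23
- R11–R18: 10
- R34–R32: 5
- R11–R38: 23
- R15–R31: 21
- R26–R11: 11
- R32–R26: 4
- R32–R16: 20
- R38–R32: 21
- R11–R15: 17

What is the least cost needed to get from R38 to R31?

Shortest distances from R38:
R38: 0
R16: 18  (via R38)
R32: 21  (via R38)
R27: 21  (via R16)
R18: 21  (via R16)
R26: 23  (via R38)
R11: 23  (via R38)
R34: 26  (via R32)
R31: 32  (via R18)
Shortest route: R38–R16–R18–R31 = 32 hops' cost.

32 hops' cost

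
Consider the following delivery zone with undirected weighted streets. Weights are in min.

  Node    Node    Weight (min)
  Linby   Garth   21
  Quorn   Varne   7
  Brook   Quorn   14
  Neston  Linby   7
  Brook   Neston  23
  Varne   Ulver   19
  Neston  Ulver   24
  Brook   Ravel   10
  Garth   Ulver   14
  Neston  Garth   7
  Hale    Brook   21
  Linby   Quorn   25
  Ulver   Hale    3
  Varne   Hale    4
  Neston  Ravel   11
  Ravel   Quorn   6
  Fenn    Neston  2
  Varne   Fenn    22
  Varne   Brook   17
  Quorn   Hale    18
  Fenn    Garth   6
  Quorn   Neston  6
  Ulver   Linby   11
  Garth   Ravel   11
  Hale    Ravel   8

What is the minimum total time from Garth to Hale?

Enumerating some paths:
Garth → Ravel → Hale: 11+8 = 19
Garth → Ulver → Hale: 14+3 = 17
Garth → Fenn → Neston → Quorn → Varne → Hale: 6+2+6+7+4 = 25
Garth → Neston → Quorn → Varne → Hale: 7+6+7+4 = 24
The minimum is 17 min via Garth → Ulver → Hale.

17 min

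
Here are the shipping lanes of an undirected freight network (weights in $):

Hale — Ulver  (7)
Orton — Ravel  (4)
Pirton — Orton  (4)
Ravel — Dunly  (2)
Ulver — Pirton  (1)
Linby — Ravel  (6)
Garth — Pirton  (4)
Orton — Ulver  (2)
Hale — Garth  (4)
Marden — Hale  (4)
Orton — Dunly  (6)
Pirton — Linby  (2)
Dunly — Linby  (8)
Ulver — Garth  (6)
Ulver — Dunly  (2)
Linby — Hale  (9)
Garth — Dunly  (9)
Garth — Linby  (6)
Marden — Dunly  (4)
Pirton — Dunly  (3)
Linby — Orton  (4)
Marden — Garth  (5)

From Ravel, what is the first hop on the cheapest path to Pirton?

Dunly

Enumerating some paths:
Ravel–Dunly–Pirton: 2+3 = 5
Ravel–Orton–Ulver–Pirton: 4+2+1 = 7
Ravel–Linby–Pirton: 6+2 = 8
The minimum is $5 via Ravel–Dunly–Pirton.
So from Ravel the first move is to Dunly.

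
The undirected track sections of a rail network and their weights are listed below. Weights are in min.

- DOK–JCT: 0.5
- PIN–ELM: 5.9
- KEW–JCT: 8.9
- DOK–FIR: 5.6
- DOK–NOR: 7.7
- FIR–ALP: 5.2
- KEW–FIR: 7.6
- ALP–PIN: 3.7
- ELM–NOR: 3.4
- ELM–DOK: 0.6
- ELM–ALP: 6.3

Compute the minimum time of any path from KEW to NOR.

Enumerating some paths:
KEW - JCT - DOK - NOR: 8.9+0.5+7.7 = 17.1
KEW - JCT - DOK - ELM - NOR: 8.9+0.5+0.6+3.4 = 13.4
The minimum is 13.4 min via KEW - JCT - DOK - ELM - NOR.

13.4 min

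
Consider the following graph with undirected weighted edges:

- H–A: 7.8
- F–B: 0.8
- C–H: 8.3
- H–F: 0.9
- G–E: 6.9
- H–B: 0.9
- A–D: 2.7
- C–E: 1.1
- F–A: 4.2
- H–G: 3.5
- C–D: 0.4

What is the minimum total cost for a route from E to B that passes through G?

11.3

Best E to G: E–G costing 6.9
Shortest G→B: G–H–B = 4.4
Total via G: 6.9 + 4.4 = 11.3.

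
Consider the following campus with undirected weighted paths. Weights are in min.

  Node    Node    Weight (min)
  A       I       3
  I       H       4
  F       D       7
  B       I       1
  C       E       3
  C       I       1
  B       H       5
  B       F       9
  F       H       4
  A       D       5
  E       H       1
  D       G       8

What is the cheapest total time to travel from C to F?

Running Dijkstra from C:
C: 0
I: 1  (via C)
B: 2  (via I)
E: 3  (via C)
A: 4  (via I)
H: 4  (via E)
F: 8  (via H)
Shortest route: C–E–H–F = 8 min.

8 min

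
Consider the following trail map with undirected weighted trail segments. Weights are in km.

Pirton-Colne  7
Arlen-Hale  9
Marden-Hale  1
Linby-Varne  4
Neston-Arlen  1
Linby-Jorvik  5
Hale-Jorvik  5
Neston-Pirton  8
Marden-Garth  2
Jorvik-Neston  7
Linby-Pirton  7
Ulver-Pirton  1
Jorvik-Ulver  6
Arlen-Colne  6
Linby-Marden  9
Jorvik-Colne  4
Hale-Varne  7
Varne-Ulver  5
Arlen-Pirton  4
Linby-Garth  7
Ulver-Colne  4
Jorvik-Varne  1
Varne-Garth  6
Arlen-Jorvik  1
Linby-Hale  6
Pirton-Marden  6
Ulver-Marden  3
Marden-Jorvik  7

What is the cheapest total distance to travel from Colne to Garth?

9 km

Shortest distances from Colne:
Colne: 0
Ulver: 4  (via Colne)
Jorvik: 4  (via Colne)
Varne: 5  (via Jorvik)
Pirton: 5  (via Ulver)
Arlen: 5  (via Jorvik)
Neston: 6  (via Arlen)
Marden: 7  (via Ulver)
Hale: 8  (via Marden)
Garth: 9  (via Marden)
Shortest route: Colne → Ulver → Marden → Garth = 9 km.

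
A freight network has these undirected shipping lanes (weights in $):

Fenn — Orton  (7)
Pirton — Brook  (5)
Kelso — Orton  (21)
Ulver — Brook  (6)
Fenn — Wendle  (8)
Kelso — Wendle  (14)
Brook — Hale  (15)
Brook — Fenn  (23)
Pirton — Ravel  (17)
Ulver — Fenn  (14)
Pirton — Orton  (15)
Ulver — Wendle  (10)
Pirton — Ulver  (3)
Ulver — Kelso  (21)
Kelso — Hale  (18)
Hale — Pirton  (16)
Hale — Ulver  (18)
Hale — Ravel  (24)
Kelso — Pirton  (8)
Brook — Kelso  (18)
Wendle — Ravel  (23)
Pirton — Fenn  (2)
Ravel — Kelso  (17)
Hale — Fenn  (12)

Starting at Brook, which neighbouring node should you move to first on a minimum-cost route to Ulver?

Enumerating some paths:
Brook - Ulver: 6 = 6
Brook - Pirton - Ulver: 5+3 = 8
The minimum is $6 via Brook - Ulver.
So from Brook the first move is to Ulver.

Ulver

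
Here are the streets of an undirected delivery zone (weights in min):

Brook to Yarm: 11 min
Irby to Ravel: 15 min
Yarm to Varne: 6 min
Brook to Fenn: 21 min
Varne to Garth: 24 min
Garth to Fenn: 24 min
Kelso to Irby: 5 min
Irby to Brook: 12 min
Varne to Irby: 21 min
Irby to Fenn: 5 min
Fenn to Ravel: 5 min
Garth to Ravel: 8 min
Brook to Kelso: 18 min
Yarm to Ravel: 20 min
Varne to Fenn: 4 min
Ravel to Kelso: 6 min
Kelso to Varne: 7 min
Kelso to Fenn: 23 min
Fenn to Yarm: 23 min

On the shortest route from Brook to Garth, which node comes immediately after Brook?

Enumerating some paths:
Brook → Irby → Fenn → Ravel → Garth: 12+5+5+8 = 30
Brook → Kelso → Ravel → Garth: 18+6+8 = 32
Brook → Irby → Kelso → Ravel → Garth: 12+5+6+8 = 31
Brook → Fenn → Ravel → Garth: 21+5+8 = 34
Cheapest is Brook → Irby → Fenn → Ravel → Garth at 30 min.
So from Brook the first move is to Irby.

Irby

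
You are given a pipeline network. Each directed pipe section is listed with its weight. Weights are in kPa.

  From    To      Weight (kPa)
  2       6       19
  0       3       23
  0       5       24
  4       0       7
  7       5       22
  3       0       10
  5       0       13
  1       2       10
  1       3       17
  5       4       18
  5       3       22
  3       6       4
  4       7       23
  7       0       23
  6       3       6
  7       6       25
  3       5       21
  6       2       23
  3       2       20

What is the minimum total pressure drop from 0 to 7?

Settle nodes by increasing distance from 0:
0: 0
3: 23  (via 0)
5: 24  (via 0)
6: 27  (via 3)
4: 42  (via 5)
2: 43  (via 3)
7: 65  (via 4)
Shortest route: 0 → 5 → 4 → 7 = 65 kPa.

65 kPa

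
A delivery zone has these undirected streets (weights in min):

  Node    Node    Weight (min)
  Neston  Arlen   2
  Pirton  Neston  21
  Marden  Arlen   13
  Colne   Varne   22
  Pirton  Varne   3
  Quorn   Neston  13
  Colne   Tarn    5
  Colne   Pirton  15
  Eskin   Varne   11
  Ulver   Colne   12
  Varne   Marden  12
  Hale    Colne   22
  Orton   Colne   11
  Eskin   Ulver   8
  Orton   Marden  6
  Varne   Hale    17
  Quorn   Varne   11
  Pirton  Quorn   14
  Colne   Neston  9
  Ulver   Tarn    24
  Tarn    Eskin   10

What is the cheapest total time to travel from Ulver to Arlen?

Candidate routes:
Ulver–Tarn–Colne–Neston–Arlen: 24+5+9+2 = 40
Ulver–Colne–Neston–Arlen: 12+9+2 = 23
Ulver–Colne–Orton–Marden–Arlen: 12+11+6+13 = 42
Ulver–Eskin–Tarn–Colne–Neston–Arlen: 8+10+5+9+2 = 34
Cheapest is Ulver–Colne–Neston–Arlen at 23 min.

23 min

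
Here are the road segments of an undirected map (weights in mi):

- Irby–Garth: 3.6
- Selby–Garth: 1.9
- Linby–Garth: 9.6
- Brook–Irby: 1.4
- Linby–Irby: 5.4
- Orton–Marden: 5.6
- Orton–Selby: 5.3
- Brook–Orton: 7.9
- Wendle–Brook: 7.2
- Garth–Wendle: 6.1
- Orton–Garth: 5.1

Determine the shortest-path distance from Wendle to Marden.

16.8 mi

Running Dijkstra from Wendle:
Wendle: 0
Garth: 6.1  (via Wendle)
Brook: 7.2  (via Wendle)
Selby: 8  (via Garth)
Irby: 8.6  (via Brook)
Orton: 11.2  (via Garth)
Linby: 14  (via Irby)
Marden: 16.8  (via Orton)
Shortest route: Wendle–Garth–Orton–Marden = 16.8 mi.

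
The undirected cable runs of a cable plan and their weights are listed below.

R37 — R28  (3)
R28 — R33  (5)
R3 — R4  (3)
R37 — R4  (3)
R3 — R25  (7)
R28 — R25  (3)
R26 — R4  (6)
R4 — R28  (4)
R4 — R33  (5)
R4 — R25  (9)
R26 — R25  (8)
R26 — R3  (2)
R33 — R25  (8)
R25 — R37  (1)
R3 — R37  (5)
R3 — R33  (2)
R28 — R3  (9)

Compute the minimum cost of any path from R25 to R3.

Enumerating some paths:
R25 → R26 → R3: 8+2 = 10
R25 → R37 → R4 → R3: 1+3+3 = 7
R25 → R3: 7 = 7
R25 → R37 → R3: 1+5 = 6
The minimum is 6 via R25 → R37 → R3.

6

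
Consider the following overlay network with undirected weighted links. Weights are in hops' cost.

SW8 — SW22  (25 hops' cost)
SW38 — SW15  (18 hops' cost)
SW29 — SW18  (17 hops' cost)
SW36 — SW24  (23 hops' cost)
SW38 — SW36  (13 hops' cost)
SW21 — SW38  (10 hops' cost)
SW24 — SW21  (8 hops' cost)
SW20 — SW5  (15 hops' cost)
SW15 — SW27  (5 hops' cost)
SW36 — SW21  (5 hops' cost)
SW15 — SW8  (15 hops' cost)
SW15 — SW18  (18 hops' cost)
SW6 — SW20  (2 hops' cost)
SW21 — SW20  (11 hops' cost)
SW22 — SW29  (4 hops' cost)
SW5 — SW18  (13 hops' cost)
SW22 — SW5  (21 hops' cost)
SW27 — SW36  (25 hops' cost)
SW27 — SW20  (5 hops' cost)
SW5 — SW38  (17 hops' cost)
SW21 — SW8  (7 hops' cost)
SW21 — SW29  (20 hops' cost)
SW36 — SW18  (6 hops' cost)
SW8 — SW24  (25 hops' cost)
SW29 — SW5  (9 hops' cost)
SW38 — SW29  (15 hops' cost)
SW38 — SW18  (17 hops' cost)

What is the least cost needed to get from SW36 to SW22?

27 hops' cost

Running Dijkstra from SW36:
SW36: 0
SW21: 5  (via SW36)
SW18: 6  (via SW36)
SW8: 12  (via SW21)
SW38: 13  (via SW36)
SW24: 13  (via SW21)
SW20: 16  (via SW21)
SW6: 18  (via SW20)
SW5: 19  (via SW18)
SW27: 21  (via SW20)
SW29: 23  (via SW18)
SW15: 24  (via SW18)
SW22: 27  (via SW29)
Shortest route: SW36–SW18–SW29–SW22 = 27 hops' cost.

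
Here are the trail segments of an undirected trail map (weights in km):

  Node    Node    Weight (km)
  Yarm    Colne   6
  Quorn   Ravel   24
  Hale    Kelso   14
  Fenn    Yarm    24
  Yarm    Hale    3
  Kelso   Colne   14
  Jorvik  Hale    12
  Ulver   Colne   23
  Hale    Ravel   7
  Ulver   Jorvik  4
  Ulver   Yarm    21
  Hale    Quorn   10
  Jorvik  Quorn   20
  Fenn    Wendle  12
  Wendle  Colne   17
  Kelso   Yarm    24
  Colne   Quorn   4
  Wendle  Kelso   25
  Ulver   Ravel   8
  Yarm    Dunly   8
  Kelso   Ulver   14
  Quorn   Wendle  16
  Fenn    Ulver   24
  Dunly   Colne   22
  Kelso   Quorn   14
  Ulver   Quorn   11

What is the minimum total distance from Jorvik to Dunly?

Shortest distances from Jorvik:
Jorvik: 0
Ulver: 4  (via Jorvik)
Hale: 12  (via Jorvik)
Ravel: 12  (via Ulver)
Quorn: 15  (via Ulver)
Yarm: 15  (via Hale)
Kelso: 18  (via Ulver)
Colne: 19  (via Quorn)
Dunly: 23  (via Yarm)
Shortest route: Jorvik–Hale–Yarm–Dunly = 23 km.

23 km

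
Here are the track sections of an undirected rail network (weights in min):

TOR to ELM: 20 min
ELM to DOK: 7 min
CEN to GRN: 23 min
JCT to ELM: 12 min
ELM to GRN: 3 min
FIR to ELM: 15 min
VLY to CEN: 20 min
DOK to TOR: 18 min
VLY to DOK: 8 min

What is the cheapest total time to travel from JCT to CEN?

38 min

Shortest distances from JCT:
JCT: 0
ELM: 12  (via JCT)
GRN: 15  (via ELM)
DOK: 19  (via ELM)
FIR: 27  (via ELM)
VLY: 27  (via DOK)
TOR: 32  (via ELM)
CEN: 38  (via GRN)
Shortest route: JCT → ELM → GRN → CEN = 38 min.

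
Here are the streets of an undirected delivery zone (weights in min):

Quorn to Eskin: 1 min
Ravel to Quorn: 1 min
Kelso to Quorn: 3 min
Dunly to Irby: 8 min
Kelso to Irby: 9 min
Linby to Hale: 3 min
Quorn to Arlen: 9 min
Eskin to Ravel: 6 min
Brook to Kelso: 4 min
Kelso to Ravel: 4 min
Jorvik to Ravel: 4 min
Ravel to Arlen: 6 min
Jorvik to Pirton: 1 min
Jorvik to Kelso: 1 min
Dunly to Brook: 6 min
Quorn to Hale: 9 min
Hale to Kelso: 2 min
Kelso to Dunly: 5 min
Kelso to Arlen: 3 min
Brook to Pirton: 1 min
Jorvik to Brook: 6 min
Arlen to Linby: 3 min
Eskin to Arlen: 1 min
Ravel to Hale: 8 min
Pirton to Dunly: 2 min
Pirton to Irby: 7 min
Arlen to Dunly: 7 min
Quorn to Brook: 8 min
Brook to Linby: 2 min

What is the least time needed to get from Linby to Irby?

Shortest distances from Linby:
Linby: 0
Brook: 2  (via Linby)
Arlen: 3  (via Linby)
Hale: 3  (via Linby)
Pirton: 3  (via Brook)
Jorvik: 4  (via Pirton)
Eskin: 4  (via Arlen)
Dunly: 5  (via Pirton)
Kelso: 5  (via Hale)
Quorn: 5  (via Eskin)
Ravel: 6  (via Quorn)
Irby: 10  (via Pirton)
Shortest route: Linby–Brook–Pirton–Irby = 10 min.

10 min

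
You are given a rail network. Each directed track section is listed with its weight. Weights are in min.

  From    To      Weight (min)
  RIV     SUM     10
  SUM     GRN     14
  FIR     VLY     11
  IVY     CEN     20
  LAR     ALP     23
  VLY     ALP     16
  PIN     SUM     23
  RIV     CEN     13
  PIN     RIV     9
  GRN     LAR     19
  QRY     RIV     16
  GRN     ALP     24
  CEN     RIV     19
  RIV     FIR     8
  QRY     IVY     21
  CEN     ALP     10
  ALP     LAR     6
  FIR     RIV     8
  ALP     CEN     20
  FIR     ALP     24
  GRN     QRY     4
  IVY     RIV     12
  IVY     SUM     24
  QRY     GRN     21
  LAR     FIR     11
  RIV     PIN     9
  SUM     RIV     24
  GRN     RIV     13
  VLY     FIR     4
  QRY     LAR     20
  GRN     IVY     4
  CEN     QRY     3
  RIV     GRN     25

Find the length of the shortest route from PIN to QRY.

Compare a few routes:
PIN–SUM–GRN–QRY: 23+14+4 = 41
PIN–RIV–SUM–GRN–QRY: 9+10+14+4 = 37
PIN–RIV–CEN–QRY: 9+13+3 = 25
PIN–RIV–GRN–QRY: 9+25+4 = 38
Cheapest is PIN–RIV–CEN–QRY at 25 min.

25 min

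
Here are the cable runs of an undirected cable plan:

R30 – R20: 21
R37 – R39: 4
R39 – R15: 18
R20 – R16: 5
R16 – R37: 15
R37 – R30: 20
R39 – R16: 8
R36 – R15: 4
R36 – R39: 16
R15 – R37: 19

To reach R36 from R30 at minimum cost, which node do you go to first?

R37

Enumerating some paths:
R30 - R37 - R39 - R36: 20+4+16 = 40
R30 - R37 - R15 - R36: 20+19+4 = 43
Cheapest is R30 - R37 - R39 - R36 at 40.
So from R30 the first move is to R37.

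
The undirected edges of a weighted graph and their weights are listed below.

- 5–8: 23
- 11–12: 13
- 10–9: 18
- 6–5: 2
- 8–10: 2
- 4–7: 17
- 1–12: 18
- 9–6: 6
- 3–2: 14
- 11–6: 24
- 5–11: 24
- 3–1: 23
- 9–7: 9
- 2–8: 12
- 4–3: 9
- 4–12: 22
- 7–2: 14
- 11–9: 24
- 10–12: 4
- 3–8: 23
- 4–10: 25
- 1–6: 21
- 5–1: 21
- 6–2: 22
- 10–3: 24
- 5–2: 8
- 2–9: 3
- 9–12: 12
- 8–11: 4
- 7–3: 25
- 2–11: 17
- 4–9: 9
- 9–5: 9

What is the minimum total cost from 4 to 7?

17

Enumerating some paths:
4 - 9 - 7: 9+9 = 18
4 - 7: 17 = 17
The minimum is 17 via 4 - 7.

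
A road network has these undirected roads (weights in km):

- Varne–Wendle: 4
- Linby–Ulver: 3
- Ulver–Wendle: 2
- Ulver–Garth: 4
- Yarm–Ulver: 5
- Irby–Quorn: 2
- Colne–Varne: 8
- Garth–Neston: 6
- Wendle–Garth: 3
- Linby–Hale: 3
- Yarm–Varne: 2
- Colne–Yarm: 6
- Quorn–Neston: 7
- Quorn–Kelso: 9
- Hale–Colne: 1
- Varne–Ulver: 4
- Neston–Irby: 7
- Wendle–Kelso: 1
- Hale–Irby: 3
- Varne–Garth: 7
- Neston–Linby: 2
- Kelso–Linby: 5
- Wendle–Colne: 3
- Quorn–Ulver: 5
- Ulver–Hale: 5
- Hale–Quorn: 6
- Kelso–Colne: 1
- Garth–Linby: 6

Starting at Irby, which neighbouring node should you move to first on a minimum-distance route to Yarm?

Candidate routes:
Irby → Quorn → Ulver → Yarm: 2+5+5 = 12
Irby → Hale → Colne → Yarm: 3+1+6 = 10
Irby → Hale → Colne → Kelso → Wendle → Varne → Yarm: 3+1+1+1+4+2 = 12
The minimum is 10 km via Irby → Hale → Colne → Yarm.
So from Irby the first move is to Hale.

Hale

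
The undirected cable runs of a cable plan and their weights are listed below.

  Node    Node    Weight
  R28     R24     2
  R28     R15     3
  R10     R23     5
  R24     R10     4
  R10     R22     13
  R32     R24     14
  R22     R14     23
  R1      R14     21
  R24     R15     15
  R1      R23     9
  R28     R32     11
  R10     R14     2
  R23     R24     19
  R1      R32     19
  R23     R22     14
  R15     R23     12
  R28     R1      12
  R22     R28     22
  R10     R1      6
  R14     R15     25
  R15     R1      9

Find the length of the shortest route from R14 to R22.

15

Compare a few routes:
R14 → R10 → R23 → R22: 2+5+14 = 21
R14 → R10 → R22: 2+13 = 15
The minimum is 15 via R14 → R10 → R22.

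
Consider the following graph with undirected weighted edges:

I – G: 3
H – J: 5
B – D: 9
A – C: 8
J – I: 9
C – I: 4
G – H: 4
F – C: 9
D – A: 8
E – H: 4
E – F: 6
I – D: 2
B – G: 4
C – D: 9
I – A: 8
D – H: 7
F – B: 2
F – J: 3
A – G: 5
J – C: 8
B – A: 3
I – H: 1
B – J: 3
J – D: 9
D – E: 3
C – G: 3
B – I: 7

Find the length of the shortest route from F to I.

Running Dijkstra from F:
F: 0
B: 2  (via F)
J: 3  (via F)
A: 5  (via B)
E: 6  (via F)
G: 6  (via B)
H: 8  (via J)
C: 9  (via F)
D: 9  (via E)
I: 9  (via B)
Shortest route: F → B → I = 9.

9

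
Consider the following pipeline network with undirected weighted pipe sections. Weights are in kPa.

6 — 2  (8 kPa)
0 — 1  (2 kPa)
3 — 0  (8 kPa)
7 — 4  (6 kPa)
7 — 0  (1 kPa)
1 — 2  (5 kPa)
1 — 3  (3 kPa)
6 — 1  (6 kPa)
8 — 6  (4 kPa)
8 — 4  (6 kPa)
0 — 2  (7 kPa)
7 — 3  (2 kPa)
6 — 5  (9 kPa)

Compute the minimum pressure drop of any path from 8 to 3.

13 kPa

Candidate routes:
8–6–1–3: 4+6+3 = 13
8–4–7–3: 6+6+2 = 14
8–6–1–0–7–3: 4+6+2+1+2 = 15
Cheapest is 8–6–1–3 at 13 kPa.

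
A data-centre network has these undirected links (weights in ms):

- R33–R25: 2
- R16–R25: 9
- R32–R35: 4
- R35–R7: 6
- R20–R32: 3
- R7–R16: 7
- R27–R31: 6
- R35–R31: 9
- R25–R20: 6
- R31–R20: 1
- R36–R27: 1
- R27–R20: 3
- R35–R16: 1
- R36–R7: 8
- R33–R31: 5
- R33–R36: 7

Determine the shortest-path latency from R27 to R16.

11 ms

Settle nodes by increasing distance from R27:
R27: 0
R36: 1  (via R27)
R20: 3  (via R27)
R31: 4  (via R20)
R32: 6  (via R20)
R33: 8  (via R36)
R25: 9  (via R20)
R7: 9  (via R36)
R35: 10  (via R32)
R16: 11  (via R35)
Shortest route: R27 → R20 → R32 → R35 → R16 = 11 ms.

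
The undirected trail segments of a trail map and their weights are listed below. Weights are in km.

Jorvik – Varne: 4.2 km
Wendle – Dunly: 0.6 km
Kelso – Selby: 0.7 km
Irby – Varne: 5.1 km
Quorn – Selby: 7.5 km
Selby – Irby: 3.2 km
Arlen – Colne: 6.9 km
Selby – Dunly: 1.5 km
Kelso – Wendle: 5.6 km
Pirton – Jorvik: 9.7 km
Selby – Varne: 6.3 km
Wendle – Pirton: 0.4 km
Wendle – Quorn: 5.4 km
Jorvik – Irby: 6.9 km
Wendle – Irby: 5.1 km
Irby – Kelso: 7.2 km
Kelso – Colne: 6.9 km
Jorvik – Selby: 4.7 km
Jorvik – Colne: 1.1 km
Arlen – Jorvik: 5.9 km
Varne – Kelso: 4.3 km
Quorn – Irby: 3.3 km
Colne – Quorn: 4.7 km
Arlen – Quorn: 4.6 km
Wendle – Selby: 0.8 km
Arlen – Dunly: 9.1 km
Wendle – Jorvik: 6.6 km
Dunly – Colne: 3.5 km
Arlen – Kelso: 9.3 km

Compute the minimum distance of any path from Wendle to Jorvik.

5.2 km

Shortest distances from Wendle:
Wendle: 0
Pirton: 0.4  (via Wendle)
Dunly: 0.6  (via Wendle)
Selby: 0.8  (via Wendle)
Kelso: 1.5  (via Selby)
Irby: 4  (via Selby)
Colne: 4.1  (via Dunly)
Jorvik: 5.2  (via Colne)
Shortest route: Wendle → Dunly → Colne → Jorvik = 5.2 km.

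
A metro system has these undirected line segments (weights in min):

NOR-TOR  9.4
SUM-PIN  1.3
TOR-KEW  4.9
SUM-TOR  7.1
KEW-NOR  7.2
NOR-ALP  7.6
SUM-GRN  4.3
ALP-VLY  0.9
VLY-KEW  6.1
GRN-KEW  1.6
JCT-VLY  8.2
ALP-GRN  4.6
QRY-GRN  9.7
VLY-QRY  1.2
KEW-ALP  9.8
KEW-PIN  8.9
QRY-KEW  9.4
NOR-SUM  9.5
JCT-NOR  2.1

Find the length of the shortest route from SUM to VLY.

Settle nodes by increasing distance from SUM:
SUM: 0
PIN: 1.3  (via SUM)
GRN: 4.3  (via SUM)
KEW: 5.9  (via GRN)
TOR: 7.1  (via SUM)
ALP: 8.9  (via GRN)
NOR: 9.5  (via SUM)
VLY: 9.8  (via ALP)
Shortest route: SUM → GRN → ALP → VLY = 9.8 min.

9.8 min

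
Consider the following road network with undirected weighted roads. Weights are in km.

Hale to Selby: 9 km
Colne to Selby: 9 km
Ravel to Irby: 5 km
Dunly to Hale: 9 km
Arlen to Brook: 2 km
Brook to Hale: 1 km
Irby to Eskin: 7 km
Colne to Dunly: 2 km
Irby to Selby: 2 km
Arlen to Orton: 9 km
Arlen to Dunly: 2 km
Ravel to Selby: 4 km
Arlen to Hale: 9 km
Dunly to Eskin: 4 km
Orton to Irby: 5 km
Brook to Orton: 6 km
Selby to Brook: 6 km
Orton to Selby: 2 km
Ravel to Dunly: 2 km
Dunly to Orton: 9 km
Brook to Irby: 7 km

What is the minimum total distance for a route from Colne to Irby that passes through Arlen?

13 km

Best Colne to Arlen: Colne → Dunly → Arlen costing 4
Best Arlen to Irby: Arlen → Brook → Irby costing 9
Total via Arlen: 4 + 9 = 13 km.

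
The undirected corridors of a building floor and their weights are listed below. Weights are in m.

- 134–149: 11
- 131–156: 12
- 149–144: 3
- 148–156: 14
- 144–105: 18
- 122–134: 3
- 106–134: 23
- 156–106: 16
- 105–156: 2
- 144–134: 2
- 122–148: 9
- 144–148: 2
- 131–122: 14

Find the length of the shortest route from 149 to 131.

Compare a few routes:
149–144–148–122–131: 3+2+9+14 = 28
149–134–122–131: 11+3+14 = 28
149–144–134–122–131: 3+2+3+14 = 22
149–144–148–156–131: 3+2+14+12 = 31
The minimum is 22 m via 149–144–134–122–131.

22 m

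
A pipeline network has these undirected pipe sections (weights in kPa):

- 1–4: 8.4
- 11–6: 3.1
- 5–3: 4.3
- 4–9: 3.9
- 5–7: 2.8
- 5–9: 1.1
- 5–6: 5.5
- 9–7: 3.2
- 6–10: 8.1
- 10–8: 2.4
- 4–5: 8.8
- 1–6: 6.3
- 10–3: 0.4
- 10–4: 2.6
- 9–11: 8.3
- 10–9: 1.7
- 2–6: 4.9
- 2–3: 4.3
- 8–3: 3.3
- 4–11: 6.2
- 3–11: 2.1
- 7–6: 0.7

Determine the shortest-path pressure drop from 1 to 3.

11.4 kPa

Compare a few routes:
1 - 6 - 11 - 3: 6.3+3.1+2.1 = 11.5
1 - 4 - 10 - 3: 8.4+2.6+0.4 = 11.4
1 - 6 - 7 - 9 - 10 - 3: 6.3+0.7+3.2+1.7+0.4 = 12.3
1 - 6 - 7 - 5 - 9 - 10 - 3: 6.3+0.7+2.8+1.1+1.7+0.4 = 13
The minimum is 11.4 kPa via 1 - 4 - 10 - 3.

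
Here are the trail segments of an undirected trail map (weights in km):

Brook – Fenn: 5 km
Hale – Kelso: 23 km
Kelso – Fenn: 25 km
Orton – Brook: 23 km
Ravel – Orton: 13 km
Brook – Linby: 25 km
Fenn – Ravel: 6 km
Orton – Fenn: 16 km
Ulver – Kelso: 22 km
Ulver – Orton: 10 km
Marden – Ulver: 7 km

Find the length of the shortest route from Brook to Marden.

Shortest distances from Brook:
Brook: 0
Fenn: 5  (via Brook)
Ravel: 11  (via Fenn)
Orton: 21  (via Fenn)
Linby: 25  (via Brook)
Kelso: 30  (via Fenn)
Ulver: 31  (via Orton)
Marden: 38  (via Ulver)
Shortest route: Brook → Fenn → Orton → Ulver → Marden = 38 km.

38 km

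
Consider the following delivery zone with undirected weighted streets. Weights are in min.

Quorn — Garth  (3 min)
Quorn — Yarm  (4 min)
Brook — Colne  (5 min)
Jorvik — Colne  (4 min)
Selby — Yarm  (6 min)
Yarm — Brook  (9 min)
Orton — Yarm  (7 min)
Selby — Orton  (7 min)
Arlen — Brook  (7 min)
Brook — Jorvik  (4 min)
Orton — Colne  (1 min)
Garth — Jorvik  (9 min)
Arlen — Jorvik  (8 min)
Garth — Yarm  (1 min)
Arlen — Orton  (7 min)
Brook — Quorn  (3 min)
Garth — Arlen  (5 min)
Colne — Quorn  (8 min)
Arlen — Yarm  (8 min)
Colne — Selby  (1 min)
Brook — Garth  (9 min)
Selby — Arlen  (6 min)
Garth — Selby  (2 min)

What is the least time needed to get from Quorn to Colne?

6 min

Compare a few routes:
Quorn–Colne: 8 = 8
Quorn–Garth–Selby–Colne: 3+2+1 = 6
Quorn–Brook–Colne: 3+5 = 8
Quorn–Yarm–Garth–Selby–Colne: 4+1+2+1 = 8
Cheapest is Quorn–Garth–Selby–Colne at 6 min.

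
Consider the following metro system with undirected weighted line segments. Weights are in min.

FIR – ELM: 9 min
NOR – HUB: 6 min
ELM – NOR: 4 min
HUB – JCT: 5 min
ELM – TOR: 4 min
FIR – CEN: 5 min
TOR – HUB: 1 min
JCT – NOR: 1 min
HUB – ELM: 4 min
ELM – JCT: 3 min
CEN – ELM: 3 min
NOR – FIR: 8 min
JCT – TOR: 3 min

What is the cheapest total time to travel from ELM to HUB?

Enumerating some paths:
ELM - HUB: 4 = 4
ELM - TOR - HUB: 4+1 = 5
ELM - JCT - TOR - HUB: 3+3+1 = 7
Cheapest is ELM - HUB at 4 min.

4 min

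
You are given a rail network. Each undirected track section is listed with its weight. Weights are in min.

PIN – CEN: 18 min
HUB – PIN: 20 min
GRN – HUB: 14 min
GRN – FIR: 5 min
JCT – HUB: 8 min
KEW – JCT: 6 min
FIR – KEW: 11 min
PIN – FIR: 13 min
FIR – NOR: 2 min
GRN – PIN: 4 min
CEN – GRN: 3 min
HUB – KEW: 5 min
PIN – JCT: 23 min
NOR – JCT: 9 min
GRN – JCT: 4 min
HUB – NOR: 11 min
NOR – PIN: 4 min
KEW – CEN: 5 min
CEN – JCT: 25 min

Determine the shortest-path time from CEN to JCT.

7 min

Candidate routes:
CEN–GRN–JCT: 3+4 = 7
CEN–KEW–JCT: 5+6 = 11
Cheapest is CEN–GRN–JCT at 7 min.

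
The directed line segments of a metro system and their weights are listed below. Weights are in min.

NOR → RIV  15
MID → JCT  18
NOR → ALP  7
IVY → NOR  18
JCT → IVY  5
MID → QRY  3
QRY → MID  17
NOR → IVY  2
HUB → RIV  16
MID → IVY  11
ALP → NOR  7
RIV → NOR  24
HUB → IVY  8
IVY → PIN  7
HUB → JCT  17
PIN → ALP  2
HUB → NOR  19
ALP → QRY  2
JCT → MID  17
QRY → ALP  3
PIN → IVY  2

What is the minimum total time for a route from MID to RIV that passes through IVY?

Shortest MID→IVY: MID → IVY = 11
Best IVY to RIV: IVY → PIN → ALP → NOR → RIV costing 31
Total via IVY: 11 + 31 = 42 min.

42 min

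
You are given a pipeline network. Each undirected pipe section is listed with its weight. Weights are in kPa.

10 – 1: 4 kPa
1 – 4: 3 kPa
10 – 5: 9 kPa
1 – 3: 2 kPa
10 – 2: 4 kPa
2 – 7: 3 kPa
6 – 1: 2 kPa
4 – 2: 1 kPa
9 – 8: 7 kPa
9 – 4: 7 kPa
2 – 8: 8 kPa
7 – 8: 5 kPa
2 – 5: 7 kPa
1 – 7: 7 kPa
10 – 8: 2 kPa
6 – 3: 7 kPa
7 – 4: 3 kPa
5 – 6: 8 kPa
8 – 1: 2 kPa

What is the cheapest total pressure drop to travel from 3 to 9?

Candidate routes:
3–1–10–8–9: 2+4+2+7 = 15
3–1–8–9: 2+2+7 = 11
3–1–4–9: 2+3+7 = 12
The minimum is 11 kPa via 3–1–8–9.

11 kPa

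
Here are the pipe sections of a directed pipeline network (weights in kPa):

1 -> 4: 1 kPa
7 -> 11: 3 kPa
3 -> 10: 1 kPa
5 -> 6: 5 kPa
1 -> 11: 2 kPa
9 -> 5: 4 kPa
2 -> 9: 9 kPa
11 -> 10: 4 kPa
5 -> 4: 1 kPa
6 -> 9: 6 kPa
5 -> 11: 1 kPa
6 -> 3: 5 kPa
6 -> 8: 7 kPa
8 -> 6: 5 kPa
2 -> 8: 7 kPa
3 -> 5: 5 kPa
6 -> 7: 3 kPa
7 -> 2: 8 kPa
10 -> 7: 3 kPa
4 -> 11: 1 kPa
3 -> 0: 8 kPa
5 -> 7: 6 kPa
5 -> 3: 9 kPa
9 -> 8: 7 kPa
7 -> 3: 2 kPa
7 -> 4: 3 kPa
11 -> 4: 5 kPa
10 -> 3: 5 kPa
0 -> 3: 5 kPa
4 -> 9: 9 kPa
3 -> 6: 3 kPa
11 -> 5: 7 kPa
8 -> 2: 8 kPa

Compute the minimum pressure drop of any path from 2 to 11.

Settle nodes by increasing distance from 2:
2: 0
8: 7  (via 2)
9: 9  (via 2)
6: 12  (via 8)
5: 13  (via 9)
4: 14  (via 5)
11: 14  (via 5)
Shortest route: 2 → 9 → 5 → 11 = 14 kPa.

14 kPa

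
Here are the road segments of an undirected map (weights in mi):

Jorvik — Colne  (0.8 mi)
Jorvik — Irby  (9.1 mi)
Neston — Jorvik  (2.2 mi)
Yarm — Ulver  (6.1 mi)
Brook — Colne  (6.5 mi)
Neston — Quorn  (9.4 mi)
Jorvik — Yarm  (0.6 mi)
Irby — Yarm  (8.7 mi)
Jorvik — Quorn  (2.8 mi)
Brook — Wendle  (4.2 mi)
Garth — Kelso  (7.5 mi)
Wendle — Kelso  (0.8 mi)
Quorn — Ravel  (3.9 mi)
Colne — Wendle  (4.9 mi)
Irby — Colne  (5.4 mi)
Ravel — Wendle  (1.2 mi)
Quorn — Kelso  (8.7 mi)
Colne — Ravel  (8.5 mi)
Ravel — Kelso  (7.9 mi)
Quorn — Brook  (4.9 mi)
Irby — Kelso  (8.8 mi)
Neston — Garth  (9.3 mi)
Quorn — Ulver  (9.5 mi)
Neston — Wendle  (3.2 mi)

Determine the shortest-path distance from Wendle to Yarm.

6 mi

Shortest distances from Wendle:
Wendle: 0
Kelso: 0.8  (via Wendle)
Ravel: 1.2  (via Wendle)
Neston: 3.2  (via Wendle)
Brook: 4.2  (via Wendle)
Colne: 4.9  (via Wendle)
Quorn: 5.1  (via Ravel)
Jorvik: 5.4  (via Neston)
Yarm: 6  (via Jorvik)
Shortest route: Wendle–Neston–Jorvik–Yarm = 6 mi.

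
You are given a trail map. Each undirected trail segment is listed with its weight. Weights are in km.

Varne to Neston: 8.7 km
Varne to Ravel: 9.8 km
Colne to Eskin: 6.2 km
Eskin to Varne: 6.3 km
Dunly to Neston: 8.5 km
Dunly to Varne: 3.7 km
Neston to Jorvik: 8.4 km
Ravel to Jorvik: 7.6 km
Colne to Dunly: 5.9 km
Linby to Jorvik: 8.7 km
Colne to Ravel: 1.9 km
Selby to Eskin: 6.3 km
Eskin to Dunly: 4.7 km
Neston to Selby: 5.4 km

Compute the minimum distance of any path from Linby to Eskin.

Compare a few routes:
Linby–Jorvik–Neston–Dunly–Eskin: 8.7+8.4+8.5+4.7 = 30.3
Linby–Jorvik–Ravel–Colne–Eskin: 8.7+7.6+1.9+6.2 = 24.4
Linby–Jorvik–Ravel–Colne–Dunly–Eskin: 8.7+7.6+1.9+5.9+4.7 = 28.8
Linby–Jorvik–Neston–Selby–Eskin: 8.7+8.4+5.4+6.3 = 28.8
Cheapest is Linby–Jorvik–Ravel–Colne–Eskin at 24.4 km.

24.4 km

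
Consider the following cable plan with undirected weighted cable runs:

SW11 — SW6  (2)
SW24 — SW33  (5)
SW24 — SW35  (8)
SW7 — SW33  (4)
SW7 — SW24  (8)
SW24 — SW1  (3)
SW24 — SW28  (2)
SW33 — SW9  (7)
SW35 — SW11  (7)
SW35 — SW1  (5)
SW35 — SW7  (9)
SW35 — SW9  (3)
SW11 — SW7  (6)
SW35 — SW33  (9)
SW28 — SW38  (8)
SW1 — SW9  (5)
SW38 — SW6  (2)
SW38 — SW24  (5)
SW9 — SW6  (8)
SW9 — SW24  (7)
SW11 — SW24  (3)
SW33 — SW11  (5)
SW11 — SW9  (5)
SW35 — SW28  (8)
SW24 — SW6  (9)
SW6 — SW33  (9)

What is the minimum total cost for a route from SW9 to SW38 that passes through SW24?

12

Best SW9 to SW24: SW9–SW24 costing 7
Best SW24 to SW38: SW24–SW38 costing 5
Total via SW24: 7 + 5 = 12.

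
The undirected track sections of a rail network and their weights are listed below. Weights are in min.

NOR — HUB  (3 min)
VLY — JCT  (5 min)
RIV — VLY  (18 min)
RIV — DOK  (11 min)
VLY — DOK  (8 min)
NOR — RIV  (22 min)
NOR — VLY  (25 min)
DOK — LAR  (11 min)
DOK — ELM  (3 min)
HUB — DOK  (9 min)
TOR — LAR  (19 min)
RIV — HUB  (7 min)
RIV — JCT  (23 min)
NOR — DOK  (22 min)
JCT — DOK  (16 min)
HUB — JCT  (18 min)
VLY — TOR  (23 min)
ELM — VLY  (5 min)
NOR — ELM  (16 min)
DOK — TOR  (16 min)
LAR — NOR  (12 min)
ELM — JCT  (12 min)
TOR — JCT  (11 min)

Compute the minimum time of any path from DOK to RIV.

11 min

Settle nodes by increasing distance from DOK:
DOK: 0
ELM: 3  (via DOK)
VLY: 8  (via DOK)
HUB: 9  (via DOK)
RIV: 11  (via DOK)
Shortest route: DOK–RIV = 11 min.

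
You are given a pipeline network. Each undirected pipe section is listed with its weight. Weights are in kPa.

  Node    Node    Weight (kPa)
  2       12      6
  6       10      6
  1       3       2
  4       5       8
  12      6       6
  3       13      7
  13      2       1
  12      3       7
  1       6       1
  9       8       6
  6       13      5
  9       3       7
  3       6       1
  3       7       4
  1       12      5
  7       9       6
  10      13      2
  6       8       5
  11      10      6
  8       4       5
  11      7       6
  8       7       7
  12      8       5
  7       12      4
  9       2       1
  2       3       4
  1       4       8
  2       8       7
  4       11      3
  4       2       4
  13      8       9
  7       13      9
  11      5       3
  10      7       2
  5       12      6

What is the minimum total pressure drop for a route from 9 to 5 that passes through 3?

18 kPa

Shortest 9→3: 9–2–3 = 5
Shortest 3→5: 3–12–5 = 13
Total via 3: 5 + 13 = 18 kPa.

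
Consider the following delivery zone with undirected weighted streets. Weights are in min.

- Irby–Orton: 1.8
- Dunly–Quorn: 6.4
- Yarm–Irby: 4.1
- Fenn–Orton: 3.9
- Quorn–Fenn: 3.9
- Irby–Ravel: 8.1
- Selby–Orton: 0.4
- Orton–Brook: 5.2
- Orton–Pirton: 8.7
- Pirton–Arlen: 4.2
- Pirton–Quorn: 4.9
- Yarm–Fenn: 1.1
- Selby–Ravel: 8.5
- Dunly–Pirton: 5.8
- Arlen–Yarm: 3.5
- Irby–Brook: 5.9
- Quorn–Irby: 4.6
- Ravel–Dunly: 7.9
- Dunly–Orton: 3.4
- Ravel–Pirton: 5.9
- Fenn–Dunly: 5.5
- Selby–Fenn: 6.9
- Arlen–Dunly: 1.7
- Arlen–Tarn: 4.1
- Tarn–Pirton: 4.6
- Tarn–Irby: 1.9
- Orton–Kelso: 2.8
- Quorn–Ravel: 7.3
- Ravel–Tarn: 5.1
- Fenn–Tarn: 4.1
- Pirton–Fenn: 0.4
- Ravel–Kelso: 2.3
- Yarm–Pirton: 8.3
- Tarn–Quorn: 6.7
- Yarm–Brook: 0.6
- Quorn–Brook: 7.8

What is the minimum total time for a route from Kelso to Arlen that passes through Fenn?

11.3 min

Best Kelso to Fenn: Kelso → Orton → Fenn costing 6.7
Shortest Fenn→Arlen: Fenn → Pirton → Arlen = 4.6
Total via Fenn: 6.7 + 4.6 = 11.3 min.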